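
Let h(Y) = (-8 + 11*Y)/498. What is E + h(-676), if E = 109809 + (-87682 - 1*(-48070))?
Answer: 17475331/249 ≈ 70182.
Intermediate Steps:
E = 70197 (E = 109809 + (-87682 + 48070) = 109809 - 39612 = 70197)
h(Y) = -4/249 + 11*Y/498 (h(Y) = (-8 + 11*Y)*(1/498) = -4/249 + 11*Y/498)
E + h(-676) = 70197 + (-4/249 + (11/498)*(-676)) = 70197 + (-4/249 - 3718/249) = 70197 - 3722/249 = 17475331/249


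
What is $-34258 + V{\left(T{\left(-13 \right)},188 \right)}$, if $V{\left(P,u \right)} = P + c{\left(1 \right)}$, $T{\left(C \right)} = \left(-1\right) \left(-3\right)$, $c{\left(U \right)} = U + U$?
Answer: $-34253$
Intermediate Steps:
$c{\left(U \right)} = 2 U$
$T{\left(C \right)} = 3$
$V{\left(P,u \right)} = 2 + P$ ($V{\left(P,u \right)} = P + 2 \cdot 1 = P + 2 = 2 + P$)
$-34258 + V{\left(T{\left(-13 \right)},188 \right)} = -34258 + \left(2 + 3\right) = -34258 + 5 = -34253$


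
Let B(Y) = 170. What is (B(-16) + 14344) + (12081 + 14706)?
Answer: 41301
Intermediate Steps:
(B(-16) + 14344) + (12081 + 14706) = (170 + 14344) + (12081 + 14706) = 14514 + 26787 = 41301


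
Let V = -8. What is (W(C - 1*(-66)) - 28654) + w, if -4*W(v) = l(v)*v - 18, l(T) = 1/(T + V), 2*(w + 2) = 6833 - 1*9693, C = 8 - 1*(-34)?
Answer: -3008177/100 ≈ -30082.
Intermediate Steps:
C = 42 (C = 8 + 34 = 42)
w = -1432 (w = -2 + (6833 - 1*9693)/2 = -2 + (6833 - 9693)/2 = -2 + (½)*(-2860) = -2 - 1430 = -1432)
l(T) = 1/(-8 + T) (l(T) = 1/(T - 8) = 1/(-8 + T))
W(v) = 9/2 - v/(4*(-8 + v)) (W(v) = -(v/(-8 + v) - 18)/4 = -(-18 + v/(-8 + v))/4 = 9/2 - v/(4*(-8 + v)))
(W(C - 1*(-66)) - 28654) + w = ((-144 + 17*(42 - 1*(-66)))/(4*(-8 + (42 - 1*(-66)))) - 28654) - 1432 = ((-144 + 17*(42 + 66))/(4*(-8 + (42 + 66))) - 28654) - 1432 = ((-144 + 17*108)/(4*(-8 + 108)) - 28654) - 1432 = ((¼)*(-144 + 1836)/100 - 28654) - 1432 = ((¼)*(1/100)*1692 - 28654) - 1432 = (423/100 - 28654) - 1432 = -2864977/100 - 1432 = -3008177/100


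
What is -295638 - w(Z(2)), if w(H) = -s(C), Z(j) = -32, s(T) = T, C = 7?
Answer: -295631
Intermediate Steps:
w(H) = -7 (w(H) = -1*7 = -7)
-295638 - w(Z(2)) = -295638 - 1*(-7) = -295638 + 7 = -295631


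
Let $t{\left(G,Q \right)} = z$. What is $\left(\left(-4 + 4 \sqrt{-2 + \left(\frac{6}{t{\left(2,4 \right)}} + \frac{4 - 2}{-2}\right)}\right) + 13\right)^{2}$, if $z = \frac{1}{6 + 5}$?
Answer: $1089 + 216 \sqrt{7} \approx 1660.5$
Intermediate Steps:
$z = \frac{1}{11} \approx 0.090909$
$t{\left(G,Q \right)} = \frac{1}{11}$
$\left(\left(-4 + 4 \sqrt{-2 + \left(\frac{6}{t{\left(2,4 \right)}} + \frac{4 - 2}{-2}\right)}\right) + 13\right)^{2} = \left(\left(-4 + 4 \sqrt{-2 + \left(6 \frac{1}{\frac{1}{11}} + \frac{4 - 2}{-2}\right)}\right) + 13\right)^{2} = \left(\left(-4 + 4 \sqrt{-2 + \left(6 \cdot 11 + \left(4 - 2\right) \left(- \frac{1}{2}\right)\right)}\right) + 13\right)^{2} = \left(\left(-4 + 4 \sqrt{-2 + \left(66 + 2 \left(- \frac{1}{2}\right)\right)}\right) + 13\right)^{2} = \left(\left(-4 + 4 \sqrt{-2 + \left(66 - 1\right)}\right) + 13\right)^{2} = \left(\left(-4 + 4 \sqrt{-2 + 65}\right) + 13\right)^{2} = \left(\left(-4 + 4 \sqrt{63}\right) + 13\right)^{2} = \left(\left(-4 + 4 \cdot 3 \sqrt{7}\right) + 13\right)^{2} = \left(\left(-4 + 12 \sqrt{7}\right) + 13\right)^{2} = \left(9 + 12 \sqrt{7}\right)^{2}$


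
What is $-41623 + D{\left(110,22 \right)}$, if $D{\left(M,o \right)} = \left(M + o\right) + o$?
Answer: $-41469$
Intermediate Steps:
$D{\left(M,o \right)} = M + 2 o$
$-41623 + D{\left(110,22 \right)} = -41623 + \left(110 + 2 \cdot 22\right) = -41623 + \left(110 + 44\right) = -41623 + 154 = -41469$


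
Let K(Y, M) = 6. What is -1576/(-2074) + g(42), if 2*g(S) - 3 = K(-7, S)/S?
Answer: 16923/7259 ≈ 2.3313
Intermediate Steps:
g(S) = 3/2 + 3/S (g(S) = 3/2 + (6/S)/2 = 3/2 + 3/S)
-1576/(-2074) + g(42) = -1576/(-2074) + (3/2 + 3/42) = -1576*(-1/2074) + (3/2 + 3*(1/42)) = 788/1037 + (3/2 + 1/14) = 788/1037 + 11/7 = 16923/7259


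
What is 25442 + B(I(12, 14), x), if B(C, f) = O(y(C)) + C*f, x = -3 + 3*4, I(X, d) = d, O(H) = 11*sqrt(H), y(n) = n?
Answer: 25568 + 11*sqrt(14) ≈ 25609.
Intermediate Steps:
x = 9 (x = -3 + 12 = 9)
B(C, f) = 11*sqrt(C) + C*f
25442 + B(I(12, 14), x) = 25442 + (11*sqrt(14) + 14*9) = 25442 + (11*sqrt(14) + 126) = 25442 + (126 + 11*sqrt(14)) = 25568 + 11*sqrt(14)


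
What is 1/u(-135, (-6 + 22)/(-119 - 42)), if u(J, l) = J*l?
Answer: 161/2160 ≈ 0.074537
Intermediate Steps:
1/u(-135, (-6 + 22)/(-119 - 42)) = 1/(-135*(-6 + 22)/(-119 - 42)) = 1/(-2160/(-161)) = 1/(-2160*(-1)/161) = 1/(-135*(-16/161)) = 1/(2160/161) = 161/2160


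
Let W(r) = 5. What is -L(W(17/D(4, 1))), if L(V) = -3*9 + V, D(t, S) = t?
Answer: 22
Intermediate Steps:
L(V) = -27 + V
-L(W(17/D(4, 1))) = -(-27 + 5) = -1*(-22) = 22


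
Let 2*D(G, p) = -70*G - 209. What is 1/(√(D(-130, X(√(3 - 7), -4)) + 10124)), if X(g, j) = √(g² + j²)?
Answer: √58278/29139 ≈ 0.0082847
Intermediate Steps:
D(G, p) = -209/2 - 35*G (D(G, p) = (-70*G - 209)/2 = (-209 - 70*G)/2 = -209/2 - 35*G)
1/(√(D(-130, X(√(3 - 7), -4)) + 10124)) = 1/(√((-209/2 - 35*(-130)) + 10124)) = 1/(√((-209/2 + 4550) + 10124)) = 1/(√(8891/2 + 10124)) = 1/(√(29139/2)) = 1/(√58278/2) = √58278/29139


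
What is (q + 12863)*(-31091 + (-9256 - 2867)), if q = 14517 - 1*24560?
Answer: -121863480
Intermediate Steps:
q = -10043 (q = 14517 - 24560 = -10043)
(q + 12863)*(-31091 + (-9256 - 2867)) = (-10043 + 12863)*(-31091 + (-9256 - 2867)) = 2820*(-31091 - 12123) = 2820*(-43214) = -121863480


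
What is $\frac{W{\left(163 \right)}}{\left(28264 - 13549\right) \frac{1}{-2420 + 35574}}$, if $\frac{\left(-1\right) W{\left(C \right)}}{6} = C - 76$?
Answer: $- \frac{1922932}{1635} \approx -1176.1$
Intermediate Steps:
$W{\left(C \right)} = 456 - 6 C$ ($W{\left(C \right)} = - 6 \left(C - 76\right) = - 6 \left(-76 + C\right) = 456 - 6 C$)
$\frac{W{\left(163 \right)}}{\left(28264 - 13549\right) \frac{1}{-2420 + 35574}} = \frac{456 - 978}{\left(28264 - 13549\right) \frac{1}{-2420 + 35574}} = \frac{456 - 978}{14715 \cdot \frac{1}{33154}} = - \frac{522}{14715 \cdot \frac{1}{33154}} = - \frac{522}{\frac{14715}{33154}} = \left(-522\right) \frac{33154}{14715} = - \frac{1922932}{1635}$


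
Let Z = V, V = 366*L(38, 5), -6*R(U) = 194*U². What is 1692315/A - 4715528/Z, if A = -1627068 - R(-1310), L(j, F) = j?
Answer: -190466685747707/561815384592 ≈ -339.02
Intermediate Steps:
R(U) = -97*U²/3
A = 161580496/3 (A = -1627068 - (-97)*(-1310)²/3 = -1627068 - (-97)*1716100/3 = -1627068 - 1*(-166461700/3) = -1627068 + 166461700/3 = 161580496/3 ≈ 5.3860e+7)
V = 13908 (V = 366*38 = 13908)
Z = 13908
1692315/A - 4715528/Z = 1692315/(161580496/3) - 4715528/13908 = 1692315*(3/161580496) - 4715528*1/13908 = 5076945/161580496 - 1178882/3477 = -190466685747707/561815384592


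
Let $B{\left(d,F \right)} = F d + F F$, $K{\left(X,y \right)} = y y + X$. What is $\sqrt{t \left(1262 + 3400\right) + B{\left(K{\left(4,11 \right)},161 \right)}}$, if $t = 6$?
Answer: $\sqrt{74018} \approx 272.06$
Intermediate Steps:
$K{\left(X,y \right)} = X + y^{2}$ ($K{\left(X,y \right)} = y^{2} + X = X + y^{2}$)
$B{\left(d,F \right)} = F^{2} + F d$ ($B{\left(d,F \right)} = F d + F^{2} = F^{2} + F d$)
$\sqrt{t \left(1262 + 3400\right) + B{\left(K{\left(4,11 \right)},161 \right)}} = \sqrt{6 \left(1262 + 3400\right) + 161 \left(161 + \left(4 + 11^{2}\right)\right)} = \sqrt{6 \cdot 4662 + 161 \left(161 + \left(4 + 121\right)\right)} = \sqrt{27972 + 161 \left(161 + 125\right)} = \sqrt{27972 + 161 \cdot 286} = \sqrt{27972 + 46046} = \sqrt{74018}$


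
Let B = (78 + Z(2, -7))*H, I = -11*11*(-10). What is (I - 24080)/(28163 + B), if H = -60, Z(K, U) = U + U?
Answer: -22870/24323 ≈ -0.94026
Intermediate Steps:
Z(K, U) = 2*U
I = 1210 (I = -121*(-10) = 1210)
B = -3840 (B = (78 + 2*(-7))*(-60) = (78 - 14)*(-60) = 64*(-60) = -3840)
(I - 24080)/(28163 + B) = (1210 - 24080)/(28163 - 3840) = -22870/24323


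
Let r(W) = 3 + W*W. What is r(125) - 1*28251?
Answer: -12623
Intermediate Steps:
r(W) = 3 + W²
r(125) - 1*28251 = (3 + 125²) - 1*28251 = (3 + 15625) - 28251 = 15628 - 28251 = -12623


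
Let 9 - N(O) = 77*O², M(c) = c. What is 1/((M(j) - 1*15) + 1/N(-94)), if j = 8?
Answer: -680363/4762542 ≈ -0.14286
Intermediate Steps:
N(O) = 9 - 77*O²
1/((M(j) - 1*15) + 1/N(-94)) = 1/((8 - 1*15) + 1/(9 - 77*(-94)²)) = 1/((8 - 15) + 1/(9 - 77*8836)) = 1/(-7 + 1/(9 - 680372)) = 1/(-7 + 1/(-680363)) = 1/(-7 - 1/680363) = 1/(-4762542/680363) = -680363/4762542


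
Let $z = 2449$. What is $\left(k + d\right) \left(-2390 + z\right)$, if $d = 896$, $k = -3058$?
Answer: $-127558$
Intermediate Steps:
$\left(k + d\right) \left(-2390 + z\right) = \left(-3058 + 896\right) \left(-2390 + 2449\right) = \left(-2162\right) 59 = -127558$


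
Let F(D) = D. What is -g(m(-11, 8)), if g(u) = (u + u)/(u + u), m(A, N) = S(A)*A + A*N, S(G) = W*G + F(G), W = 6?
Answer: -1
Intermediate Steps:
S(G) = 7*G (S(G) = 6*G + G = 7*G)
m(A, N) = 7*A**2 + A*N (m(A, N) = (7*A)*A + A*N = 7*A**2 + A*N)
g(u) = 1 (g(u) = (2*u)/((2*u)) = (2*u)*(1/(2*u)) = 1)
-g(m(-11, 8)) = -1*1 = -1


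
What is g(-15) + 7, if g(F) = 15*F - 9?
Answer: -227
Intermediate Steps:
g(F) = -9 + 15*F
g(-15) + 7 = (-9 + 15*(-15)) + 7 = (-9 - 225) + 7 = -234 + 7 = -227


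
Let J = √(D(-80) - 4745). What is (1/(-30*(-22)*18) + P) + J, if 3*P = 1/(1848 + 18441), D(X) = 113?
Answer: 8083/80344440 + 2*I*√1158 ≈ 0.0001006 + 68.059*I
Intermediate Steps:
P = 1/60867 (P = 1/(3*(1848 + 18441)) = (⅓)/20289 = (⅓)*(1/20289) = 1/60867 ≈ 1.6429e-5)
J = 2*I*√1158 (J = √(113 - 4745) = √(-4632) = 2*I*√1158 ≈ 68.059*I)
(1/(-30*(-22)*18) + P) + J = (1/(-30*(-22)*18) + 1/60867) + 2*I*√1158 = (1/(660*18) + 1/60867) + 2*I*√1158 = (1/11880 + 1/60867) + 2*I*√1158 = 8083/80344440 + 2*I*√1158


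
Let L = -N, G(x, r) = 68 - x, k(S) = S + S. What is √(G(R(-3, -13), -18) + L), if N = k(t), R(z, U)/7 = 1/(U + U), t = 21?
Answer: √17758/26 ≈ 5.1254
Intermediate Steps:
k(S) = 2*S
R(z, U) = 7/(2*U) (R(z, U) = 7/(U + U) = 7/((2*U)) = 7*(1/(2*U)) = 7/(2*U))
N = 42 (N = 2*21 = 42)
L = -42 (L = -1*42 = -42)
√(G(R(-3, -13), -18) + L) = √((68 - 7/(2*(-13))) - 42) = √((68 - 7*(-1)/(2*13)) - 42) = √((68 - 1*(-7/26)) - 42) = √((68 + 7/26) - 42) = √(1775/26 - 42) = √(683/26) = √17758/26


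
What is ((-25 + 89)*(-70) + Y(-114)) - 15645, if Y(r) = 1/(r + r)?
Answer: -4588501/228 ≈ -20125.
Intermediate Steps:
Y(r) = 1/(2*r)
((-25 + 89)*(-70) + Y(-114)) - 15645 = ((-25 + 89)*(-70) + (½)/(-114)) - 15645 = (64*(-70) + (½)*(-1/114)) - 15645 = (-4480 - 1/228) - 15645 = -1021441/228 - 15645 = -4588501/228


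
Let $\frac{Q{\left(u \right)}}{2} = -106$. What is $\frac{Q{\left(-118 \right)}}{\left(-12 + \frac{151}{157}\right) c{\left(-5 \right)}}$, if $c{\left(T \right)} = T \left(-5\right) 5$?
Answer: $\frac{33284}{216625} \approx 0.15365$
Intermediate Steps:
$Q{\left(u \right)} = -212$ ($Q{\left(u \right)} = 2 \left(-106\right) = -212$)
$c{\left(T \right)} = - 25 T$ ($c{\left(T \right)} = - 5 T 5 = - 25 T$)
$\frac{Q{\left(-118 \right)}}{\left(-12 + \frac{151}{157}\right) c{\left(-5 \right)}} = - \frac{212}{\left(-12 + \frac{151}{157}\right) \left(\left(-25\right) \left(-5\right)\right)} = - \frac{212}{\left(-12 + 151 \cdot \frac{1}{157}\right) 125} = - \frac{212}{\left(-12 + \frac{151}{157}\right) 125} = - \frac{212}{\left(- \frac{1733}{157}\right) 125} = - \frac{212}{- \frac{216625}{157}} = \left(-212\right) \left(- \frac{157}{216625}\right) = \frac{33284}{216625}$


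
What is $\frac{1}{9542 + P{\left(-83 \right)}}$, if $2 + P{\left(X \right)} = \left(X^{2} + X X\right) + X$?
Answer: $\frac{1}{23235} \approx 4.3039 \cdot 10^{-5}$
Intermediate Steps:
$P{\left(X \right)} = -2 + X + 2 X^{2}$ ($P{\left(X \right)} = -2 + \left(\left(X^{2} + X X\right) + X\right) = -2 + \left(\left(X^{2} + X^{2}\right) + X\right) = -2 + \left(2 X^{2} + X\right) = -2 + \left(X + 2 X^{2}\right) = -2 + X + 2 X^{2}$)
$\frac{1}{9542 + P{\left(-83 \right)}} = \frac{1}{9542 - \left(85 - 13778\right)} = \frac{1}{9542 - -13693} = \frac{1}{9542 + 13693} = \frac{1}{23235}$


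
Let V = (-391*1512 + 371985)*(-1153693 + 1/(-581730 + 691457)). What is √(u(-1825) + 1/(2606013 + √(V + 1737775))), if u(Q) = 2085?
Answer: √(596205726030062 + 2085*√3044911477831196108065)/√(285949988451 + √3044911477831196108065) ≈ 45.662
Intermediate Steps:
V = 27749692919654670/109727 (V = (-591192 + 371985)*(-1153693 + 1/109727) = -219207*(-1153693 + 1/109727) = -219207*(-126591271810/109727) = 27749692919654670/109727 ≈ 2.5290e+11)
√(u(-1825) + 1/(2606013 + √(V + 1737775))) = √(2085 + 1/(2606013 + √(27749692919654670/109727 + 1737775))) = √(2085 + 1/(2606013 + √(27749883600492095/109727))) = √(2085 + 1/(2606013 + √3044911477831196108065/109727))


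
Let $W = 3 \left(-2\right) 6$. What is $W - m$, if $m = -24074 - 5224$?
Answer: $29262$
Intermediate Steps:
$m = -29298$ ($m = -24074 - 5224 = -29298$)
$W = -36$ ($W = \left(-6\right) 6 = -36$)
$W - m = -36 - -29298 = -36 + 29298 = 29262$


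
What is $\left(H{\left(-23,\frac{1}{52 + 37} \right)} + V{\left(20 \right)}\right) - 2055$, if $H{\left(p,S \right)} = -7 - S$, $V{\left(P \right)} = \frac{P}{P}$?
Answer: $- \frac{183430}{89} \approx -2061.0$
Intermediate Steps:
$V{\left(P \right)} = 1$
$\left(H{\left(-23,\frac{1}{52 + 37} \right)} + V{\left(20 \right)}\right) - 2055 = \left(\left(-7 - \frac{1}{52 + 37}\right) + 1\right) - 2055 = \left(\left(-7 - \frac{1}{89}\right) + 1\right) - 2055 = \left(- \frac{624}{89} + 1\right) - 2055 = - \frac{535}{89} - 2055 = - \frac{183430}{89}$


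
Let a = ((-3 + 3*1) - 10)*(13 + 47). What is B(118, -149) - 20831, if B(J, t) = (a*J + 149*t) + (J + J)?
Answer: -113596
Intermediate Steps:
a = -600 (a = ((-3 + 3) - 10)*60 = (0 - 10)*60 = -10*60 = -600)
B(J, t) = -598*J + 149*t (B(J, t) = (-600*J + 149*t) + (J + J) = (-600*J + 149*t) + 2*J = -598*J + 149*t)
B(118, -149) - 20831 = (-598*118 + 149*(-149)) - 20831 = (-70564 - 22201) - 20831 = -92765 - 20831 = -113596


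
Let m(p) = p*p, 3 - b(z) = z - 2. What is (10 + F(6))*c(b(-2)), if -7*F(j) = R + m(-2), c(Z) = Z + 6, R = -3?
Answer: 897/7 ≈ 128.14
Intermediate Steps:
b(z) = 5 - z (b(z) = 3 - (z - 2) = 3 - (-2 + z) = 3 + (2 - z) = 5 - z)
m(p) = p**2
c(Z) = 6 + Z
F(j) = -1/7 (F(j) = -(-3 + (-2)**2)/7 = -(-3 + 4)/7 = -1/7*1 = -1/7)
(10 + F(6))*c(b(-2)) = (10 - 1/7)*(6 + (5 - 1*(-2))) = 69*(6 + (5 + 2))/7 = 69*(6 + 7)/7 = (69/7)*13 = 897/7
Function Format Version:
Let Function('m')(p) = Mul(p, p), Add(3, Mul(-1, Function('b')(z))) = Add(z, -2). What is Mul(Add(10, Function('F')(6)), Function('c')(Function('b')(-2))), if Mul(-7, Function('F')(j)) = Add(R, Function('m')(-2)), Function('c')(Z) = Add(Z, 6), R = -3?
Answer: Rational(897, 7) ≈ 128.14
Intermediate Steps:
Function('b')(z) = Add(5, Mul(-1, z)) (Function('b')(z) = Add(3, Mul(-1, Add(z, -2))) = Add(3, Mul(-1, Add(-2, z))) = Add(3, Add(2, Mul(-1, z))) = Add(5, Mul(-1, z)))
Function('m')(p) = Pow(p, 2)
Function('c')(Z) = Add(6, Z)
Function('F')(j) = Rational(-1, 7) (Function('F')(j) = Mul(Rational(-1, 7), Add(-3, Pow(-2, 2))) = Mul(Rational(-1, 7), Add(-3, 4)) = Mul(Rational(-1, 7), 1) = Rational(-1, 7))
Mul(Add(10, Function('F')(6)), Function('c')(Function('b')(-2))) = Mul(Add(10, Rational(-1, 7)), Add(6, Add(5, Mul(-1, -2)))) = Mul(Rational(69, 7), Add(6, Add(5, 2))) = Mul(Rational(69, 7), Add(6, 7)) = Mul(Rational(69, 7), 13) = Rational(897, 7)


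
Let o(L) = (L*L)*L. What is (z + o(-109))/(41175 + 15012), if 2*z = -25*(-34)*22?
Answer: -1285679/56187 ≈ -22.882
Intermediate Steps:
z = 9350 (z = (-25*(-34)*22)/2 = (850*22)/2 = (1/2)*18700 = 9350)
o(L) = L**3 (o(L) = L**2*L = L**3)
(z + o(-109))/(41175 + 15012) = (9350 + (-109)**3)/(41175 + 15012) = (9350 - 1295029)/56187 = -1285679*1/56187 = -1285679/56187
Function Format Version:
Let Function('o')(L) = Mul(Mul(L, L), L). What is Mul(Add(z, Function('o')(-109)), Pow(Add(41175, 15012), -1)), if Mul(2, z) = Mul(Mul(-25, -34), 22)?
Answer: Rational(-1285679, 56187) ≈ -22.882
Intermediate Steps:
z = 9350 (z = Mul(Rational(1, 2), Mul(Mul(-25, -34), 22)) = Mul(Rational(1, 2), Mul(850, 22)) = Mul(Rational(1, 2), 18700) = 9350)
Function('o')(L) = Pow(L, 3) (Function('o')(L) = Mul(Pow(L, 2), L) = Pow(L, 3))
Mul(Add(z, Function('o')(-109)), Pow(Add(41175, 15012), -1)) = Mul(Add(9350, Pow(-109, 3)), Pow(Add(41175, 15012), -1)) = Mul(Add(9350, -1295029), Pow(56187, -1)) = Mul(-1285679, Rational(1, 56187)) = Rational(-1285679, 56187)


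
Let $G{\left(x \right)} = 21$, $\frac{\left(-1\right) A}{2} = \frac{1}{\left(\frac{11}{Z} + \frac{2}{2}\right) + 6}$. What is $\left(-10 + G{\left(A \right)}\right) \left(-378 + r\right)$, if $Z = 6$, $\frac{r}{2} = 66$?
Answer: $-2706$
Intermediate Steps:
$r = 132$ ($r = 2 \cdot 66 = 132$)
$A = - \frac{12}{53}$ ($A = - \frac{2}{\left(\frac{11}{6} + \frac{2}{2}\right) + 6} = - \frac{2}{\left(11 \cdot \frac{1}{6} + 2 \cdot \frac{1}{2}\right) + 6} = - \frac{2}{\left(\frac{11}{6} + 1\right) + 6} = - \frac{2}{\frac{17}{6} + 6} = - \frac{2}{\frac{53}{6}} = \left(-2\right) \frac{6}{53} = - \frac{12}{53} \approx -0.22642$)
$\left(-10 + G{\left(A \right)}\right) \left(-378 + r\right) = \left(-10 + 21\right) \left(-378 + 132\right) = 11 \left(-246\right) = -2706$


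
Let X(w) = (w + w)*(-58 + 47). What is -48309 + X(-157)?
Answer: -44855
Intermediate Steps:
X(w) = -22*w (X(w) = (2*w)*(-11) = -22*w)
-48309 + X(-157) = -48309 - 22*(-157) = -48309 + 3454 = -44855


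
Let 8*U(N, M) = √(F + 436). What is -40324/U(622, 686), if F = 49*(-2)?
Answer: -161296*√2/13 ≈ -17547.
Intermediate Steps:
F = -98
U(N, M) = 13*√2/8 (U(N, M) = √(-98 + 436)/8 = √338/8 = (13*√2)/8 = 13*√2/8)
-40324/U(622, 686) = -40324*4*√2/13 = -161296*√2/13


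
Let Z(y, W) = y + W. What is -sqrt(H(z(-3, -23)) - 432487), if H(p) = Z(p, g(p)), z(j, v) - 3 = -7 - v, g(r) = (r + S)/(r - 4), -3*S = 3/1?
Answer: -I*sqrt(10811670)/5 ≈ -657.62*I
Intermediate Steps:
S = -1 (S = -1/1 = -1 ≈ -1.0000)
g(r) = (-1 + r)/(-4 + r) (g(r) = (r - 1)/(r - 4) = (-1 + r)/(-4 + r))
Z(y, W) = W + y
z(j, v) = -4 - v (z(j, v) = 3 + (-7 - v) = -4 - v)
H(p) = p + (-1 + p)/(-4 + p) (H(p) = (-1 + p)/(-4 + p) + p = p + (-1 + p)/(-4 + p))
-sqrt(H(z(-3, -23)) - 432487) = -sqrt((-1 + (-4 - 1*(-23)) + (-4 - 1*(-23))*(-4 + (-4 - 1*(-23))))/(-4 + (-4 - 1*(-23))) - 432487) = -sqrt((-1 + (-4 + 23) + (-4 + 23)*(-4 + (-4 + 23)))/(-4 + (-4 + 23)) - 432487) = -sqrt((-1 + 19 + 19*(-4 + 19))/(-4 + 19) - 432487) = -sqrt((-1 + 19 + 19*15)/15 - 432487) = -sqrt((-1 + 19 + 285)/15 - 432487) = -sqrt((1/15)*303 - 432487) = -sqrt(101/5 - 432487) = -sqrt(-2162334/5) = -I*sqrt(10811670)/5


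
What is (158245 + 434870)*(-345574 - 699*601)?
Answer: -454132141395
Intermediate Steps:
(158245 + 434870)*(-345574 - 699*601) = 593115*(-345574 - 420099) = 593115*(-765673) = -454132141395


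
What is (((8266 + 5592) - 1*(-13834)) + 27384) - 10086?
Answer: 44990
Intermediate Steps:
(((8266 + 5592) - 1*(-13834)) + 27384) - 10086 = ((13858 + 13834) + 27384) - 10086 = (27692 + 27384) - 10086 = 55076 - 10086 = 44990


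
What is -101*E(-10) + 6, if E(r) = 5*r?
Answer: 5056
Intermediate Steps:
-101*E(-10) + 6 = -505*(-10) + 6 = -101*(-50) + 6 = 5050 + 6 = 5056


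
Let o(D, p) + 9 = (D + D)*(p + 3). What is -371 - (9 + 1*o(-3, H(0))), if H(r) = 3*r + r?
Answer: -353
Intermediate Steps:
H(r) = 4*r
o(D, p) = -9 + 2*D*(3 + p) (o(D, p) = -9 + (D + D)*(p + 3) = -9 + (2*D)*(3 + p) = -9 + 2*D*(3 + p))
-371 - (9 + 1*o(-3, H(0))) = -371 - (9 + 1*(-9 + 6*(-3) + 2*(-3)*(4*0))) = -371 - (9 + 1*(-9 - 18 + 2*(-3)*0)) = -371 - (9 + 1*(-9 - 18 + 0)) = -371 - (9 + 1*(-27)) = -371 - (9 - 27) = -371 - 1*(-18) = -371 + 18 = -353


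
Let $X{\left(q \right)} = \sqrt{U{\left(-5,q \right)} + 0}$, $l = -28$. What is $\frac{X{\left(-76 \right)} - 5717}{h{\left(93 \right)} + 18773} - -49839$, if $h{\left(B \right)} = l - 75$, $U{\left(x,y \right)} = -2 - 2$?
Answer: $\frac{930488413}{18670} + \frac{i}{9335} \approx 49839.0 + 0.00010712 i$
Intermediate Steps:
$U{\left(x,y \right)} = -4$ ($U{\left(x,y \right)} = -2 - 2 = -4$)
$X{\left(q \right)} = 2 i$ ($X{\left(q \right)} = \sqrt{-4 + 0} = \sqrt{-4} = 2 i$)
$h{\left(B \right)} = -103$ ($h{\left(B \right)} = -28 - 75 = -103$)
$\frac{X{\left(-76 \right)} - 5717}{h{\left(93 \right)} + 18773} - -49839 = \frac{2 i - 5717}{-103 + 18773} - -49839 = \frac{-5717 + 2 i}{18670} + 49839 = \left(-5717 + 2 i\right) \frac{1}{18670} + 49839 = \left(- \frac{5717}{18670} + \frac{i}{9335}\right) + 49839 = \frac{930488413}{18670} + \frac{i}{9335}$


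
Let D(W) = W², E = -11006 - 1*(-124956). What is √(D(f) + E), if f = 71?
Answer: √118991 ≈ 344.95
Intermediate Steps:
E = 113950 (E = -11006 + 124956 = 113950)
√(D(f) + E) = √(71² + 113950) = √(5041 + 113950) = √118991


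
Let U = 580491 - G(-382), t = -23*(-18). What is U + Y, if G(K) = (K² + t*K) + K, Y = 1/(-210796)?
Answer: 125022475211/210796 ≈ 5.9310e+5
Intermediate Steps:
t = 414
Y = -1/210796 ≈ -4.7439e-6
G(K) = K² + 415*K (G(K) = (K² + 414*K) + K = K² + 415*K)
U = 593097 (U = 580491 - (-382)*(415 - 382) = 580491 - (-382)*33 = 580491 - 1*(-12606) = 580491 + 12606 = 593097)
U + Y = 593097 - 1/210796 = 125022475211/210796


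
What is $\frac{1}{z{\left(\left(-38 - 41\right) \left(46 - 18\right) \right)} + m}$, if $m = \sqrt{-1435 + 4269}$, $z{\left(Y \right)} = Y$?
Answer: $- \frac{1106}{2445055} - \frac{\sqrt{2834}}{4890110} \approx -0.00046323$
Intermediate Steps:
$m = \sqrt{2834} \approx 53.235$
$\frac{1}{z{\left(\left(-38 - 41\right) \left(46 - 18\right) \right)} + m} = \frac{1}{\left(-38 - 41\right) \left(46 - 18\right) + \sqrt{2834}} = \frac{1}{\left(-79\right) 28 + \sqrt{2834}} = \frac{1}{-2212 + \sqrt{2834}}$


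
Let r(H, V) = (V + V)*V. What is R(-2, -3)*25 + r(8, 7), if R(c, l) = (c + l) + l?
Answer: -102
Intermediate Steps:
R(c, l) = c + 2*l
r(H, V) = 2*V**2 (r(H, V) = (2*V)*V = 2*V**2)
R(-2, -3)*25 + r(8, 7) = (-2 + 2*(-3))*25 + 2*7**2 = (-2 - 6)*25 + 2*49 = -8*25 + 98 = -200 + 98 = -102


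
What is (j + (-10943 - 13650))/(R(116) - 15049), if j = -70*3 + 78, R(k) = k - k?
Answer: 24725/15049 ≈ 1.6430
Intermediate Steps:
R(k) = 0
j = -132 (j = -210 + 78 = -132)
(j + (-10943 - 13650))/(R(116) - 15049) = (-132 + (-10943 - 13650))/(0 - 15049) = (-132 - 24593)/(-15049) = -24725*(-1/15049) = 24725/15049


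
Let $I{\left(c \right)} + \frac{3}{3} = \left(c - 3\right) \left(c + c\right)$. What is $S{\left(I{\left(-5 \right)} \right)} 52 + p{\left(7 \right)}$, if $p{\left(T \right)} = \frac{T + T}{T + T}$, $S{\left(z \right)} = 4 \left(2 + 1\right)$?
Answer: $625$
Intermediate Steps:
$I{\left(c \right)} = -1 + 2 c \left(-3 + c\right)$ ($I{\left(c \right)} = -1 + \left(c - 3\right) \left(c + c\right) = -1 + \left(-3 + c\right) 2 c = -1 + 2 c \left(-3 + c\right)$)
$S{\left(z \right)} = 12$ ($S{\left(z \right)} = 4 \cdot 3 = 12$)
$p{\left(T \right)} = 1$ ($p{\left(T \right)} = \frac{2 T}{2 T} = 2 T \frac{1}{2 T} = 1$)
$S{\left(I{\left(-5 \right)} \right)} 52 + p{\left(7 \right)} = 12 \cdot 52 + 1 = 624 + 1 = 625$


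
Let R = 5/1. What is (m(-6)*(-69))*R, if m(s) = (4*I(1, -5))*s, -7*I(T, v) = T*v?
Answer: 41400/7 ≈ 5914.3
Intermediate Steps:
I(T, v) = -T*v/7
R = 5 (R = 5*1 = 5)
m(s) = 20*s/7 (m(s) = (4*(-1/7*1*(-5)))*s = (4*(5/7))*s = 20*s/7)
(m(-6)*(-69))*R = (((20/7)*(-6))*(-69))*5 = -120/7*(-69)*5 = (8280/7)*5 = 41400/7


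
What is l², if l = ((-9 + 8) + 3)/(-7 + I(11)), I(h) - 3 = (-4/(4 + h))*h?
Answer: 225/2704 ≈ 0.083210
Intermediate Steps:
I(h) = 3 - 4*h/(4 + h) (I(h) = 3 + (-4/(4 + h))*h = 3 - 4*h/(4 + h))
l = -15/52 (l = ((-9 + 8) + 3)/(-7 + (12 - 1*11)/(4 + 11)) = (-1 + 3)/(-7 + (12 - 11)/15) = 2/(-7 + (1/15)*1) = 2/(-7 + 1/15) = 2/(-104/15) = -15/104*2 = -15/52 ≈ -0.28846)
l² = (-15/52)² = 225/2704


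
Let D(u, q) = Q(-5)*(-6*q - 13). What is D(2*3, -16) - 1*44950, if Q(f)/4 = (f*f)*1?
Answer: -36650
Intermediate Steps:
Q(f) = 4*f² (Q(f) = 4*((f*f)*1) = 4*(f²*1) = 4*f²)
D(u, q) = -1300 - 600*q (D(u, q) = (4*(-5)²)*(-6*q - 13) = (4*25)*(-13 - 6*q) = 100*(-13 - 6*q) = -1300 - 600*q)
D(2*3, -16) - 1*44950 = (-1300 - 600*(-16)) - 1*44950 = (-1300 + 9600) - 44950 = 8300 - 44950 = -36650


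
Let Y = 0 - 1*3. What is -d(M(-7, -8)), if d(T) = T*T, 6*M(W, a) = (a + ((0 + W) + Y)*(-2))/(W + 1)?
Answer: -⅑ ≈ -0.11111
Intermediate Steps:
Y = -3 (Y = 0 - 3 = -3)
M(W, a) = (6 + a - 2*W)/(6*(1 + W)) (M(W, a) = ((a + ((0 + W) - 3)*(-2))/(W + 1))/6 = ((a + (W - 3)*(-2))/(1 + W))/6 = ((a + (-3 + W)*(-2))/(1 + W))/6 = ((a + (6 - 2*W))/(1 + W))/6 = ((6 + a - 2*W)/(1 + W))/6 = (6 + a - 2*W)/(6*(1 + W)))
d(T) = T²
-d(M(-7, -8)) = -((6 - 8 - 2*(-7))/(6*(1 - 7)))² = -((⅙)*(6 - 8 + 14)/(-6))² = -((⅙)*(-⅙)*12)² = -(-⅓)² = -1*⅑ = -⅑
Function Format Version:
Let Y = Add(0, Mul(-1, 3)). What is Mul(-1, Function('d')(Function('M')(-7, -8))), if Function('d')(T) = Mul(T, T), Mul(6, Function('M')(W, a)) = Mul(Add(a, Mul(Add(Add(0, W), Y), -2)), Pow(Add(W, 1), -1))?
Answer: Rational(-1, 9) ≈ -0.11111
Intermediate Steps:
Y = -3 (Y = Add(0, -3) = -3)
Function('M')(W, a) = Mul(Rational(1, 6), Pow(Add(1, W), -1), Add(6, a, Mul(-2, W))) (Function('M')(W, a) = Mul(Rational(1, 6), Mul(Add(a, Mul(Add(Add(0, W), -3), -2)), Pow(Add(W, 1), -1))) = Mul(Rational(1, 6), Mul(Add(a, Mul(Add(W, -3), -2)), Pow(Add(1, W), -1))) = Mul(Rational(1, 6), Mul(Add(a, Mul(Add(-3, W), -2)), Pow(Add(1, W), -1))) = Mul(Rational(1, 6), Mul(Add(a, Add(6, Mul(-2, W))), Pow(Add(1, W), -1))) = Mul(Rational(1, 6), Mul(Add(6, a, Mul(-2, W)), Pow(Add(1, W), -1))) = Mul(Rational(1, 6), Mul(Pow(Add(1, W), -1), Add(6, a, Mul(-2, W)))) = Mul(Rational(1, 6), Pow(Add(1, W), -1), Add(6, a, Mul(-2, W))))
Function('d')(T) = Pow(T, 2)
Mul(-1, Function('d')(Function('M')(-7, -8))) = Mul(-1, Pow(Mul(Rational(1, 6), Pow(Add(1, -7), -1), Add(6, -8, Mul(-2, -7))), 2)) = Mul(-1, Pow(Mul(Rational(1, 6), Pow(-6, -1), Add(6, -8, 14)), 2)) = Mul(-1, Pow(Mul(Rational(1, 6), Rational(-1, 6), 12), 2)) = Mul(-1, Pow(Rational(-1, 3), 2)) = Mul(-1, Rational(1, 9)) = Rational(-1, 9)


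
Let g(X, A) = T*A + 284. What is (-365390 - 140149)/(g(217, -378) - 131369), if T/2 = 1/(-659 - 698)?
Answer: 76224047/19764621 ≈ 3.8566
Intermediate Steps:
T = -2/1357 (T = 2/(-659 - 698) = 2/(-1357) = 2*(-1/1357) = -2/1357 ≈ -0.0014738)
g(X, A) = 284 - 2*A/1357 (g(X, A) = -2*A/1357 + 284 = 284 - 2*A/1357)
(-365390 - 140149)/(g(217, -378) - 131369) = (-365390 - 140149)/((284 - 2/1357*(-378)) - 131369) = -505539/((284 + 756/1357) - 131369) = -505539/(386144/1357 - 131369) = -505539/(-177881589/1357) = -505539*(-1357/177881589) = 76224047/19764621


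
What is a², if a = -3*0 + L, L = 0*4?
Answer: 0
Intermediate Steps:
L = 0
a = 0 (a = -3*0 + 0 = 0 + 0 = 0)
a² = 0² = 0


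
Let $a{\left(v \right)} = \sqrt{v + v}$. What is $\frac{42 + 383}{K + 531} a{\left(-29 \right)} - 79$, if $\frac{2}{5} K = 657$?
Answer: $-79 + \frac{850 i \sqrt{58}}{4347} \approx -79.0 + 1.4892 i$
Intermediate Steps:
$K = \frac{3285}{2}$ ($K = \frac{5}{2} \cdot 657 = \frac{3285}{2} \approx 1642.5$)
$a{\left(v \right)} = \sqrt{2} \sqrt{v}$ ($a{\left(v \right)} = \sqrt{2 v} = \sqrt{2} \sqrt{v}$)
$\frac{42 + 383}{K + 531} a{\left(-29 \right)} - 79 = \frac{42 + 383}{\frac{3285}{2} + 531} \sqrt{2} \sqrt{-29} - 79 = \frac{425}{\frac{4347}{2}} \sqrt{2} i \sqrt{29} - 79 = 425 \cdot \frac{2}{4347} i \sqrt{58} - 79 = \frac{850 i \sqrt{58}}{4347} - 79 = -79 + \frac{850 i \sqrt{58}}{4347}$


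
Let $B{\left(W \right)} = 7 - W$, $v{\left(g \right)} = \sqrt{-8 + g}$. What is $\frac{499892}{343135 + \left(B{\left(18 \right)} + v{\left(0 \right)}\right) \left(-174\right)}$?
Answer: $\frac{172487234708}{119059054609} + \frac{173962416 i \sqrt{2}}{119059054609} \approx 1.4488 + 0.0020664 i$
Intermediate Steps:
$\frac{499892}{343135 + \left(B{\left(18 \right)} + v{\left(0 \right)}\right) \left(-174\right)} = \frac{499892}{343135 + \left(\left(7 - 18\right) + \sqrt{-8 + 0}\right) \left(-174\right)} = \frac{499892}{343135 + \left(\left(7 - 18\right) + \sqrt{-8}\right) \left(-174\right)} = \frac{499892}{343135 + \left(-11 + 2 i \sqrt{2}\right) \left(-174\right)} = \frac{499892}{343135 + \left(1914 - 348 i \sqrt{2}\right)} = \frac{499892}{345049 - 348 i \sqrt{2}}$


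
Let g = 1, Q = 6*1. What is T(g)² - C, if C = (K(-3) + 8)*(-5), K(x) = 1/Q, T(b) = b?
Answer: 251/6 ≈ 41.833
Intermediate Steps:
Q = 6
K(x) = ⅙ (K(x) = 1/6 = ⅙)
C = -245/6 (C = (⅙ + 8)*(-5) = (49/6)*(-5) = -245/6 ≈ -40.833)
T(g)² - C = 1² - 1*(-245/6) = 1 + 245/6 = 251/6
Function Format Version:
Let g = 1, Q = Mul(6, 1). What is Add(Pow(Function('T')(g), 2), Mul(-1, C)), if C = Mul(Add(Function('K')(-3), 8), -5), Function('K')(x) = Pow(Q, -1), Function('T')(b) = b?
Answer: Rational(251, 6) ≈ 41.833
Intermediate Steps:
Q = 6
Function('K')(x) = Rational(1, 6) (Function('K')(x) = Pow(6, -1) = Rational(1, 6))
C = Rational(-245, 6) (C = Mul(Add(Rational(1, 6), 8), -5) = Mul(Rational(49, 6), -5) = Rational(-245, 6) ≈ -40.833)
Add(Pow(Function('T')(g), 2), Mul(-1, C)) = Add(Pow(1, 2), Mul(-1, Rational(-245, 6))) = Add(1, Rational(245, 6)) = Rational(251, 6)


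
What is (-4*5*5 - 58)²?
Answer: 24964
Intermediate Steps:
(-4*5*5 - 58)² = (-20*5 - 58)² = (-100 - 58)² = (-158)² = 24964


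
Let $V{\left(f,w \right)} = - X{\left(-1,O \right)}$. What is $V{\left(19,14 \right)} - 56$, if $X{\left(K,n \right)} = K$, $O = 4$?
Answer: $-55$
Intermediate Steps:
$V{\left(f,w \right)} = 1$ ($V{\left(f,w \right)} = \left(-1\right) \left(-1\right) = 1$)
$V{\left(19,14 \right)} - 56 = 1 - 56 = -55$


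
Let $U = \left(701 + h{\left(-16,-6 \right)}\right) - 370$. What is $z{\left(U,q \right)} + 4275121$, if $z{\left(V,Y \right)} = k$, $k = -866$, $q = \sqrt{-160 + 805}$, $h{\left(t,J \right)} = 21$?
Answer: $4274255$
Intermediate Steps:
$q = \sqrt{645} \approx 25.397$
$U = 352$ ($U = \left(701 + 21\right) - 370 = 722 - 370 = 352$)
$z{\left(V,Y \right)} = -866$
$z{\left(U,q \right)} + 4275121 = -866 + 4275121 = 4274255$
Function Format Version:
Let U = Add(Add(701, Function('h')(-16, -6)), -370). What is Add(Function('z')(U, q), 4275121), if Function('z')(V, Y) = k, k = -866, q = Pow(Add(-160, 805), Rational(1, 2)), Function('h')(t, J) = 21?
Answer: 4274255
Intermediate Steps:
q = Pow(645, Rational(1, 2)) ≈ 25.397
U = 352 (U = Add(Add(701, 21), -370) = Add(722, -370) = 352)
Function('z')(V, Y) = -866
Add(Function('z')(U, q), 4275121) = Add(-866, 4275121) = 4274255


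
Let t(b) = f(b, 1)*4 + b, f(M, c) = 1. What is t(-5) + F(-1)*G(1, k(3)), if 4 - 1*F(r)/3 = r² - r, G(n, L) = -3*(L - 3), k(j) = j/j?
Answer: 35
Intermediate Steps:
k(j) = 1
G(n, L) = 9 - 3*L (G(n, L) = -3*(-3 + L) = 9 - 3*L)
F(r) = 12 - 3*r² + 3*r (F(r) = 12 - 3*(r² - r) = 12 + (-3*r² + 3*r) = 12 - 3*r² + 3*r)
t(b) = 4 + b (t(b) = 1*4 + b = 4 + b)
t(-5) + F(-1)*G(1, k(3)) = (4 - 5) + (12 - 3*(-1)² + 3*(-1))*(9 - 3*1) = -1 + (12 - 3*1 - 3)*(9 - 3) = -1 + (12 - 3 - 3)*6 = -1 + 6*6 = -1 + 36 = 35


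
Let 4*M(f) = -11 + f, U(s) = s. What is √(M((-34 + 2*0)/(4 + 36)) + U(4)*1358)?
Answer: √2171615/20 ≈ 73.682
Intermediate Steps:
M(f) = -11/4 + f/4 (M(f) = (-11 + f)/4 = -11/4 + f/4)
√(M((-34 + 2*0)/(4 + 36)) + U(4)*1358) = √((-11/4 + ((-34 + 2*0)/(4 + 36))/4) + 4*1358) = √((-11/4 + ((-34 + 0)/40)/4) + 5432) = √((-11/4 + (-34*1/40)/4) + 5432) = √((-11/4 + (¼)*(-17/20)) + 5432) = √((-11/4 - 17/80) + 5432) = √(-237/80 + 5432) = √(434323/80) = √2171615/20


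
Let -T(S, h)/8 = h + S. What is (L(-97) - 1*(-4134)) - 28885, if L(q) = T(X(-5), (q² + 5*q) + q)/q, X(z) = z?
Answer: -2330271/97 ≈ -24023.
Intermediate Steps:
T(S, h) = -8*S - 8*h (T(S, h) = -8*(h + S) = -8*(S + h) = -8*S - 8*h)
L(q) = (40 - 48*q - 8*q²)/q (L(q) = (-8*(-5) - 8*((q² + 5*q) + q))/q = (40 - 8*(q² + 6*q))/q = (40 + (-48*q - 8*q²))/q = (40 - 48*q - 8*q²)/q)
(L(-97) - 1*(-4134)) - 28885 = ((-48 - 8*(-97) + 40/(-97)) - 1*(-4134)) - 28885 = ((-48 + 776 + 40*(-1/97)) + 4134) - 28885 = ((-48 + 776 - 40/97) + 4134) - 28885 = (70576/97 + 4134) - 28885 = 471574/97 - 28885 = -2330271/97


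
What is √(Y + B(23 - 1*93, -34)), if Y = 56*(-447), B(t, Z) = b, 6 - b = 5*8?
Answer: I*√25066 ≈ 158.32*I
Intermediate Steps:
b = -34 (b = 6 - 5*8 = 6 - 1*40 = 6 - 40 = -34)
B(t, Z) = -34
Y = -25032
√(Y + B(23 - 1*93, -34)) = √(-25032 - 34) = √(-25066) = I*√25066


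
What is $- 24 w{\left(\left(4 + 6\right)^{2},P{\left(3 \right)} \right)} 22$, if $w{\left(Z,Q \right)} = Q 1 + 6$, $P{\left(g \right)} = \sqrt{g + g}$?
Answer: $-3168 - 528 \sqrt{6} \approx -4461.3$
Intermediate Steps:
$P{\left(g \right)} = \sqrt{2} \sqrt{g}$ ($P{\left(g \right)} = \sqrt{2 g} = \sqrt{2} \sqrt{g}$)
$w{\left(Z,Q \right)} = 6 + Q$ ($w{\left(Z,Q \right)} = Q + 6 = 6 + Q$)
$- 24 w{\left(\left(4 + 6\right)^{2},P{\left(3 \right)} \right)} 22 = - 24 \left(6 + \sqrt{2} \sqrt{3}\right) 22 = - 24 \left(6 + \sqrt{6}\right) 22 = \left(-144 - 24 \sqrt{6}\right) 22 = -3168 - 528 \sqrt{6}$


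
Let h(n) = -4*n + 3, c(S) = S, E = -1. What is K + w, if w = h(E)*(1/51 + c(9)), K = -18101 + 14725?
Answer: -168956/51 ≈ -3312.9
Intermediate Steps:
h(n) = 3 - 4*n
K = -3376
w = 3220/51 (w = (3 - 4*(-1))*(1/51 + 9) = (3 + 4)*(1/51 + 9) = 7*(460/51) = 3220/51 ≈ 63.137)
K + w = -3376 + 3220/51 = -168956/51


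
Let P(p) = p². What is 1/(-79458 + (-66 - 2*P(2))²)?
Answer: -1/73982 ≈ -1.3517e-5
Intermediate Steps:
1/(-79458 + (-66 - 2*P(2))²) = 1/(-79458 + (-66 - 2*2²)²) = 1/(-79458 + (-66 - 2*4)²) = 1/(-79458 + (-66 - 8)²) = 1/(-79458 + (-74)²) = 1/(-79458 + 5476) = 1/(-73982) = -1/73982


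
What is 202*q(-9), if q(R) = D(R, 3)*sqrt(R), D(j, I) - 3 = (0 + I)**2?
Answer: 7272*I ≈ 7272.0*I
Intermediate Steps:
D(j, I) = 3 + I**2 (D(j, I) = 3 + (0 + I)**2 = 3 + I**2)
q(R) = 12*sqrt(R) (q(R) = (3 + 3**2)*sqrt(R) = (3 + 9)*sqrt(R) = 12*sqrt(R))
202*q(-9) = 202*(12*sqrt(-9)) = 202*(12*(3*I)) = 202*(36*I) = 7272*I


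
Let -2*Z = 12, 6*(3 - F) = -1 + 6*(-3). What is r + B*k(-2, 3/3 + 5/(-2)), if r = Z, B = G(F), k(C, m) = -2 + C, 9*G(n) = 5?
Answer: -74/9 ≈ -8.2222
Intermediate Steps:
F = 37/6 (F = 3 - (-1 + 6*(-3))/6 = 3 - (-1 - 18)/6 = 3 - 1/6*(-19) = 3 + 19/6 = 37/6 ≈ 6.1667)
G(n) = 5/9 (G(n) = (1/9)*5 = 5/9)
Z = -6 (Z = -1/2*12 = -6)
B = 5/9 ≈ 0.55556
r = -6
r + B*k(-2, 3/3 + 5/(-2)) = -6 + 5*(-2 - 2)/9 = -6 + (5/9)*(-4) = -6 - 20/9 = -74/9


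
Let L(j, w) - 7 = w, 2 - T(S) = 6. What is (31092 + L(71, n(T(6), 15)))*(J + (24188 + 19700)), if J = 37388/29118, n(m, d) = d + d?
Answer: 19890935613094/14559 ≈ 1.3662e+9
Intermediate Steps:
T(S) = -4 (T(S) = 2 - 1*6 = 2 - 6 = -4)
n(m, d) = 2*d
L(j, w) = 7 + w
J = 18694/14559 (J = 37388*(1/29118) = 18694/14559 ≈ 1.2840)
(31092 + L(71, n(T(6), 15)))*(J + (24188 + 19700)) = (31092 + (7 + 2*15))*(18694/14559 + (24188 + 19700)) = (31092 + (7 + 30))*(18694/14559 + 43888) = (31092 + 37)*(638984086/14559) = 31129*(638984086/14559) = 19890935613094/14559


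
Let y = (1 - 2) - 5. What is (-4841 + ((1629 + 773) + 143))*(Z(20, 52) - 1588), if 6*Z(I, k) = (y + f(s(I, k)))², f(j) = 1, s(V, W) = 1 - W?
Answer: 10909444/3 ≈ 3.6365e+6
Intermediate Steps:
y = -6 (y = -1 - 5 = -6)
Z(I, k) = 25/6 (Z(I, k) = (-6 + 1)²/6 = (⅙)*(-5)² = (⅙)*25 = 25/6)
(-4841 + ((1629 + 773) + 143))*(Z(20, 52) - 1588) = (-4841 + ((1629 + 773) + 143))*(25/6 - 1588) = (-4841 + (2402 + 143))*(-9503/6) = (-4841 + 2545)*(-9503/6) = -2296*(-9503/6) = 10909444/3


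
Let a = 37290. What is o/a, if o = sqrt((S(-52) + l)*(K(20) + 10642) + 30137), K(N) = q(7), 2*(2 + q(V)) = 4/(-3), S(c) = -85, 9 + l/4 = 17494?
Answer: sqrt(743240767)/37290 ≈ 0.73109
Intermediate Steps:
l = 69940 (l = -36 + 4*17494 = -36 + 69976 = 69940)
q(V) = -8/3 (q(V) = -2 + (4/(-3))/2 = -2 + (4*(-1/3))/2 = -2 + (1/2)*(-4/3) = -2 - 2/3 = -8/3)
K(N) = -8/3
o = sqrt(743240767) (o = sqrt((-85 + 69940)*(-8/3 + 10642) + 30137) = sqrt(69855*(31918/3) + 30137) = sqrt(743210630 + 30137) = sqrt(743240767) ≈ 27262.)
o/a = sqrt(743240767)/37290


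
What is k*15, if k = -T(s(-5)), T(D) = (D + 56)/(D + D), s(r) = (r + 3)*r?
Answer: -99/2 ≈ -49.500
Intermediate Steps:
s(r) = r*(3 + r) (s(r) = (3 + r)*r = r*(3 + r))
T(D) = (56 + D)/(2*D) (T(D) = (56 + D)/((2*D)) = (56 + D)*(1/(2*D)) = (56 + D)/(2*D))
k = -33/10 (k = -(56 - 5*(3 - 5))/(2*((-5*(3 - 5)))) = -(56 - 5*(-2))/(2*((-5*(-2)))) = -(56 + 10)/(2*10) = -66/(2*10) = -1*33/10 = -33/10 ≈ -3.3000)
k*15 = -33/10*15 = -99/2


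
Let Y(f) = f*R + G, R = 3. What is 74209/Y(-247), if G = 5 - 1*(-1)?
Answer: -74209/735 ≈ -100.96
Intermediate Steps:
G = 6 (G = 5 + 1 = 6)
Y(f) = 6 + 3*f (Y(f) = f*3 + 6 = 3*f + 6 = 6 + 3*f)
74209/Y(-247) = 74209/(6 + 3*(-247)) = 74209/(6 - 741) = 74209/(-735) = 74209*(-1/735) = -74209/735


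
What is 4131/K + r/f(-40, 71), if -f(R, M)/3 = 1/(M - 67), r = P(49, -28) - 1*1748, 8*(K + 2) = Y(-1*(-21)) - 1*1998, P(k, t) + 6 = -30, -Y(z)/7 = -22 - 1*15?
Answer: 460168/195 ≈ 2359.8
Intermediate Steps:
Y(z) = 259 (Y(z) = -7*(-22 - 1*15) = -7*(-22 - 15) = -7*(-37) = 259)
P(k, t) = -36 (P(k, t) = -6 - 30 = -36)
K = -1755/8 (K = -2 + (259 - 1*1998)/8 = -2 + (259 - 1998)/8 = -2 + (⅛)*(-1739) = -2 - 1739/8 = -1755/8 ≈ -219.38)
r = -1784 (r = -36 - 1*1748 = -36 - 1748 = -1784)
f(R, M) = -3/(-67 + M) (f(R, M) = -3/(M - 67) = -3/(-67 + M))
4131/K + r/f(-40, 71) = 4131/(-1755/8) - 1784/((-3/(-67 + 71))) = 4131*(-8/1755) - 1784/((-3/4)) = -1224/65 - 1784/((-3*¼)) = -1224/65 - 1784/(-¾) = -1224/65 - 1784*(-4/3) = -1224/65 + 7136/3 = 460168/195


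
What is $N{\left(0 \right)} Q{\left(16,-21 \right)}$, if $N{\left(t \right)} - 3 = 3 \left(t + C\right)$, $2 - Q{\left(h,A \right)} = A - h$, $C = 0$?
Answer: $117$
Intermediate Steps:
$Q{\left(h,A \right)} = 2 + h - A$ ($Q{\left(h,A \right)} = 2 - \left(A - h\right) = 2 + h - A$)
$N{\left(t \right)} = 3 + 3 t$ ($N{\left(t \right)} = 3 + 3 \left(t + 0\right) = 3 + 3 t$)
$N{\left(0 \right)} Q{\left(16,-21 \right)} = \left(3 + 3 \cdot 0\right) \left(2 + 16 - -21\right) = \left(3 + 0\right) \left(2 + 16 + 21\right) = 3 \cdot 39 = 117$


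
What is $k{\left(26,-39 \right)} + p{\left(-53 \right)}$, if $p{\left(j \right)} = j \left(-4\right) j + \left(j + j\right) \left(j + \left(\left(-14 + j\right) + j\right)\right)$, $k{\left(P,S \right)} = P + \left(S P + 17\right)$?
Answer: $6131$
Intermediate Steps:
$k{\left(P,S \right)} = 17 + P + P S$ ($k{\left(P,S \right)} = P + \left(P S + 17\right) = P + \left(17 + P S\right) = 17 + P + P S$)
$p{\left(j \right)} = - 4 j^{2} + 2 j \left(-14 + 3 j\right)$ ($p{\left(j \right)} = - 4 j j + 2 j \left(j + \left(-14 + 2 j\right)\right) = - 4 j^{2} + 2 j \left(-14 + 3 j\right)$)
$k{\left(26,-39 \right)} + p{\left(-53 \right)} = \left(17 + 26 + 26 \left(-39\right)\right) + 2 \left(-53\right) \left(-14 - 53\right) = \left(17 + 26 - 1014\right) + 2 \left(-53\right) \left(-67\right) = -971 + 7102 = 6131$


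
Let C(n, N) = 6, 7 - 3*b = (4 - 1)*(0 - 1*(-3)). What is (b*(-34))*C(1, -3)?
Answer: 136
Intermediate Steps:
b = -⅔ (b = 7/3 - (4 - 1)*(0 - 1*(-3))/3 = 7/3 - (0 + 3) = 7/3 - 3 = -⅔ ≈ -0.66667)
(b*(-34))*C(1, -3) = -⅔*(-34)*6 = (68/3)*6 = 136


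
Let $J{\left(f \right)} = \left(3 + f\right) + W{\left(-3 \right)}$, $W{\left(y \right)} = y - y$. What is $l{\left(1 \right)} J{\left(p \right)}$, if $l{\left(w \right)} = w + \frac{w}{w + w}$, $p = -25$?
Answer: $-33$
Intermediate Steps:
$W{\left(y \right)} = 0$
$l{\left(w \right)} = \frac{1}{2} + w$ ($l{\left(w \right)} = w + \frac{w}{2 w} = w + w \frac{1}{2 w} = w + \frac{1}{2} = \frac{1}{2} + w$)
$J{\left(f \right)} = 3 + f$ ($J{\left(f \right)} = \left(3 + f\right) + 0 = 3 + f$)
$l{\left(1 \right)} J{\left(p \right)} = \left(\frac{1}{2} + 1\right) \left(3 - 25\right) = \frac{3}{2} \left(-22\right) = -33$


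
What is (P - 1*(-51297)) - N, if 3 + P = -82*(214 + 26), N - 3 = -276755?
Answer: 308366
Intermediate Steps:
N = -276752 (N = 3 - 276755 = -276752)
P = -19683 (P = -3 - 82*(214 + 26) = -3 - 82*240 = -3 - 19680 = -19683)
(P - 1*(-51297)) - N = (-19683 - 1*(-51297)) - 1*(-276752) = (-19683 + 51297) + 276752 = 31614 + 276752 = 308366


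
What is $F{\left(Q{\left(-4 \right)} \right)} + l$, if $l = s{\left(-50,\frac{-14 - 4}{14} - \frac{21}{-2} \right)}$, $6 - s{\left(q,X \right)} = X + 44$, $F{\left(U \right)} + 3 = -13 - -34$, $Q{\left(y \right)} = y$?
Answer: $- \frac{409}{14} \approx -29.214$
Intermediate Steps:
$F{\left(U \right)} = 18$ ($F{\left(U \right)} = -3 - -21 = -3 + \left(-13 + 34\right) = -3 + 21 = 18$)
$s{\left(q,X \right)} = -38 - X$ ($s{\left(q,X \right)} = 6 - \left(X + 44\right) = 6 - \left(44 + X\right) = -38 - X$)
$l = - \frac{661}{14}$ ($l = -38 - \left(\frac{-14 - 4}{14} - \frac{21}{-2}\right) = -38 - \left(\left(-18\right) \frac{1}{14} - - \frac{21}{2}\right) = -38 - \left(- \frac{9}{7} + \frac{21}{2}\right) = -38 - \frac{129}{14} = - \frac{661}{14} \approx -47.214$)
$F{\left(Q{\left(-4 \right)} \right)} + l = 18 - \frac{661}{14} = - \frac{409}{14}$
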